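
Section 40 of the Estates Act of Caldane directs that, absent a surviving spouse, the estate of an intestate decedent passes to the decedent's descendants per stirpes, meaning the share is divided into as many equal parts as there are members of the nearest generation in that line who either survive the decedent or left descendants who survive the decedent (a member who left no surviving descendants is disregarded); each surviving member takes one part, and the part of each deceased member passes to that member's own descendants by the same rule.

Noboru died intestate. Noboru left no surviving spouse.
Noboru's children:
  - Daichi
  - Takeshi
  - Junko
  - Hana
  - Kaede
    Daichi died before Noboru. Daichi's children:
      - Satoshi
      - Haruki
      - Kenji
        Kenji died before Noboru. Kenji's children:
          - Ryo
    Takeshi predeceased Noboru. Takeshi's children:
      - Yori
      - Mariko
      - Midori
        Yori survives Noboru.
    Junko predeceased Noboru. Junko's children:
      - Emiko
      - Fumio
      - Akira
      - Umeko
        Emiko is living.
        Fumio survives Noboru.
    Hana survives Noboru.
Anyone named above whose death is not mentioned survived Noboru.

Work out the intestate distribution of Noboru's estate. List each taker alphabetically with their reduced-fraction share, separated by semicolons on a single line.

Akira 1/20; Emiko 1/20; Fumio 1/20; Hana 1/5; Haruki 1/15; Kaede 1/5; Mariko 1/15; Midori 1/15; Ryo 1/15; Satoshi 1/15; Umeko 1/20; Yori 1/15

There is no surviving spouse, so the entire estate passes to Noboru's descendants per stirpes.
The estate is divided into 5 equal shares of 1/5 among Daichi, Takeshi, Junko, Hana, Kaede.
Daichi predeceased; the 1/5 allotted to Daichi's branch passes to Daichi's issue by representation.
The 1/5 is divided into 3 equal shares of 1/15 among Satoshi, Haruki, Kenji.
Satoshi is living and takes 1/15.
Haruki is living and takes 1/15.
Kenji predeceased; the 1/15 allotted to Kenji's branch passes to Kenji's issue by representation.
Ryo is the sole taker at this level and receives the full 1/15.
Takeshi predeceased; the 1/5 allotted to Takeshi's branch passes to Takeshi's issue by representation.
The 1/5 is divided into 3 equal shares of 1/15 among Yori, Mariko, Midori.
Yori is living and takes 1/15.
Mariko is living and takes 1/15.
Midori is living and takes 1/15.
Junko predeceased; the 1/5 allotted to Junko's branch passes to Junko's issue by representation.
The 1/5 is divided into 4 equal shares of 1/20 among Emiko, Fumio, Akira, Umeko.
Emiko is living and takes 1/20.
Fumio is living and takes 1/20.
Akira is living and takes 1/20.
Umeko is living and takes 1/20.
Hana is living and takes 1/5.
Kaede is living and takes 1/5.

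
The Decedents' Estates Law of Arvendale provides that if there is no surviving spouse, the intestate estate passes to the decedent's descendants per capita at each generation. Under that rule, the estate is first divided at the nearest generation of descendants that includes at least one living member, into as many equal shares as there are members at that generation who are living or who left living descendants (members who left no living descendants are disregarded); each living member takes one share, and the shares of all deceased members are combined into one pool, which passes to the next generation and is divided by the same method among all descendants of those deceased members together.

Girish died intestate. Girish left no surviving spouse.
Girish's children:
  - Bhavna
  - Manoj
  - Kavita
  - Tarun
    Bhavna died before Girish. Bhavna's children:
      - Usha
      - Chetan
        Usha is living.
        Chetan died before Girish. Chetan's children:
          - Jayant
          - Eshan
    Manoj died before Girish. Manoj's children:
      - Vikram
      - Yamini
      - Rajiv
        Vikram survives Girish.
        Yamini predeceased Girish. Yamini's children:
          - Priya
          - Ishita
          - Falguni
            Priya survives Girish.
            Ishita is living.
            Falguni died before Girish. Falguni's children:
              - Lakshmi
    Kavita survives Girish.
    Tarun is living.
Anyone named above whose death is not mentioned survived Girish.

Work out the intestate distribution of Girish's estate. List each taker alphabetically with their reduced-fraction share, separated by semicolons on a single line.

Eshan 1/25; Ishita 1/25; Jayant 1/25; Kavita 1/4; Lakshmi 1/25; Priya 1/25; Rajiv 1/10; Tarun 1/4; Usha 1/10; Vikram 1/10

There is no surviving spouse, so the entire estate passes to Girish's descendants per capita at each generation.
At generation 1 (Bhavna, Manoj, Kavita, Tarun) there are 4 shares of (1)/4 = 1/4 each.
Living: Kavita and Tarun — each takes 1/4.
Deceased: Bhavna and Manoj. Their combined 1/2 is pooled and carried to generation 2.
At generation 2 (Usha, Chetan, Vikram, Yamini, Rajiv) there are 5 shares of (1/2)/5 = 1/10 each.
Living: Usha, Vikram, and Rajiv — each takes 1/10.
Deceased: Chetan and Yamini. Their combined 1/5 is pooled and carried to generation 3.
At generation 3 (Jayant, Eshan, Priya, Ishita, Falguni) there are 5 shares of (1/5)/5 = 1/25 each.
Living: Jayant, Eshan, Priya, and Ishita — each takes 1/25.
Deceased: Falguni. That 1/25 share is carried to generation 4.
At generation 4 (Lakshmi) there are 1 shares of (1/25)/1 = 1/25 each.
Living: Lakshmi — each takes 1/25.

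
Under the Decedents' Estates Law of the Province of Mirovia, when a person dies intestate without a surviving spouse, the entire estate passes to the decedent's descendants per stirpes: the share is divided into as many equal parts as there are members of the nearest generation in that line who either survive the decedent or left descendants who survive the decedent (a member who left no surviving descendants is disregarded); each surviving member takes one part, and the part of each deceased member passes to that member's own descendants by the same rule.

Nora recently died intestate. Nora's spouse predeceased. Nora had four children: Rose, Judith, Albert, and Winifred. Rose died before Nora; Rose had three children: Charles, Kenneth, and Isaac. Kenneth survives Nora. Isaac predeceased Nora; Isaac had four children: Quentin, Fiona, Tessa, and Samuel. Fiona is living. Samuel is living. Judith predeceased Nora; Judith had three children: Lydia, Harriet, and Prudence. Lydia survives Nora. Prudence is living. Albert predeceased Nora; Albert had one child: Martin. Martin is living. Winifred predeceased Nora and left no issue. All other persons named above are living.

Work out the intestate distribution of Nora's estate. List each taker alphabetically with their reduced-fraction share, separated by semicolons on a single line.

There is no surviving spouse, so the entire estate passes to Nora's descendants per stirpes.
Winifred left no surviving issue, so that branch lapses and is disregarded.
The estate is divided into 3 equal shares of 1/3 among Rose, Judith, Albert.
Rose predeceased; the 1/3 allotted to Rose's branch passes to Rose's issue by representation.
The 1/3 is divided into 3 equal shares of 1/9 among Charles, Kenneth, Isaac.
Charles is living and takes 1/9.
Kenneth is living and takes 1/9.
Isaac predeceased; the 1/9 allotted to Isaac's branch passes to Isaac's issue by representation.
The 1/9 is divided into 4 equal shares of 1/36 among Quentin, Fiona, Tessa, Samuel.
Quentin is living and takes 1/36.
Fiona is living and takes 1/36.
Tessa is living and takes 1/36.
Samuel is living and takes 1/36.
Judith predeceased; the 1/3 allotted to Judith's branch passes to Judith's issue by representation.
The 1/3 is divided into 3 equal shares of 1/9 among Lydia, Harriet, Prudence.
Lydia is living and takes 1/9.
Harriet is living and takes 1/9.
Prudence is living and takes 1/9.
Albert predeceased; the 1/3 allotted to Albert's branch passes to Albert's issue by representation.
Martin is the sole taker at this level and receives the full 1/3.

Charles 1/9; Fiona 1/36; Harriet 1/9; Kenneth 1/9; Lydia 1/9; Martin 1/3; Prudence 1/9; Quentin 1/36; Samuel 1/36; Tessa 1/36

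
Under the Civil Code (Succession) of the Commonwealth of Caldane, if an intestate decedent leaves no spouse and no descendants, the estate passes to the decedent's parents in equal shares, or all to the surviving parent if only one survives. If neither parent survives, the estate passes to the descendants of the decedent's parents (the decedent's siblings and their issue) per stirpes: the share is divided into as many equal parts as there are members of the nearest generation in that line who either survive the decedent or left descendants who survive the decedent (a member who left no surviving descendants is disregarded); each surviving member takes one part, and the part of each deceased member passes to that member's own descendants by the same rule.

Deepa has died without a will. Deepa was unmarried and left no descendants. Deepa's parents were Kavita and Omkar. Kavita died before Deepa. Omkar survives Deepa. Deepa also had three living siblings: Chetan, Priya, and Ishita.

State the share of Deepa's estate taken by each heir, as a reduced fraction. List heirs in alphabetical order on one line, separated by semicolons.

Only one parent, Omkar, survives, so Omkar takes the entire estate. The siblings take nothing because a surviving parent has priority.

Omkar 1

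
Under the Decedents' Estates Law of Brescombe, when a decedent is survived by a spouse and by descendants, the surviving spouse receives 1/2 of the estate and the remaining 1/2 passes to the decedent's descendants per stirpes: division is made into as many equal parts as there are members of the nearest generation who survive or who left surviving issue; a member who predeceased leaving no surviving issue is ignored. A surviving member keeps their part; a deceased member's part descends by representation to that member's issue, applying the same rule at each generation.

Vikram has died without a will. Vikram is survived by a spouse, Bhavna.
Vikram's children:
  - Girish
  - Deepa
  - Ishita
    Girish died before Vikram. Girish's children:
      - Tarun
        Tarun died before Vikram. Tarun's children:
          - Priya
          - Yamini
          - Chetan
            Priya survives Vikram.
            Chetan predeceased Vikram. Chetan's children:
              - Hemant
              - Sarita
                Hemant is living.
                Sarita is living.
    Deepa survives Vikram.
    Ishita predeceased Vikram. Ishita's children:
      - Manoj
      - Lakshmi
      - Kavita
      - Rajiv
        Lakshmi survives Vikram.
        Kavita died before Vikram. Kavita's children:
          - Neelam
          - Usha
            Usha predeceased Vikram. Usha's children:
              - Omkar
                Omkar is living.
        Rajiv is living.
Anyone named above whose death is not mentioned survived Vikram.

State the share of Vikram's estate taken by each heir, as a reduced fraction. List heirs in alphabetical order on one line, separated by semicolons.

Bhavna 1/2; Deepa 1/6; Hemant 1/36; Lakshmi 1/24; Manoj 1/24; Neelam 1/48; Omkar 1/48; Priya 1/18; Rajiv 1/24; Sarita 1/36; Yamini 1/18

Bhavna, as surviving spouse, takes 1/2.
The remaining 1/2 passes to Vikram's descendants per stirpes.
The 1/2 is divided into 3 equal shares of 1/6 among Girish, Deepa, Ishita.
Girish predeceased; the 1/6 allotted to Girish's branch passes to Girish's issue by representation.
Tarun's line is the sole branch at this level, so the full 1/6 passes to Tarun's issue by representation.
The 1/6 is divided into 3 equal shares of 1/18 among Priya, Yamini, Chetan.
Priya is living and takes 1/18.
Yamini is living and takes 1/18.
Chetan predeceased; the 1/18 allotted to Chetan's branch passes to Chetan's issue by representation.
The 1/18 is divided into 2 equal shares of 1/36 among Hemant, Sarita.
Hemant is living and takes 1/36.
Sarita is living and takes 1/36.
Deepa is living and takes 1/6.
Ishita predeceased; the 1/6 allotted to Ishita's branch passes to Ishita's issue by representation.
The 1/6 is divided into 4 equal shares of 1/24 among Manoj, Lakshmi, Kavita, Rajiv.
Manoj is living and takes 1/24.
Lakshmi is living and takes 1/24.
Kavita predeceased; the 1/24 allotted to Kavita's branch passes to Kavita's issue by representation.
The 1/24 is divided into 2 equal shares of 1/48 among Neelam, Usha.
Neelam is living and takes 1/48.
Usha predeceased; the 1/48 allotted to Usha's branch passes to Usha's issue by representation.
Omkar is the sole taker at this level and receives the full 1/48.
Rajiv is living and takes 1/24.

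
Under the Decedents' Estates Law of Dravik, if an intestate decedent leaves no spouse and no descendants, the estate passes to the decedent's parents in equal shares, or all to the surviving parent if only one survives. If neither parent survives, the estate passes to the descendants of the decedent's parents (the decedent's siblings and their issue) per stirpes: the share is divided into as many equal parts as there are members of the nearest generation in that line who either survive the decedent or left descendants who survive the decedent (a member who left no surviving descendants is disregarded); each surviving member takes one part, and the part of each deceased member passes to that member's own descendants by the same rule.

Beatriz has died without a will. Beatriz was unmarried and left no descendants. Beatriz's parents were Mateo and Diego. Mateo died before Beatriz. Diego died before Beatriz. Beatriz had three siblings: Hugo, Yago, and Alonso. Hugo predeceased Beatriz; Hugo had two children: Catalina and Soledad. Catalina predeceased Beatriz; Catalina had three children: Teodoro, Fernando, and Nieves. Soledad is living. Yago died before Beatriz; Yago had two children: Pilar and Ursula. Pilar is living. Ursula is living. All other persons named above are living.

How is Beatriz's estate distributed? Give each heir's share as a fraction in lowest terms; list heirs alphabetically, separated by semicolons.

Alonso 1/3; Fernando 1/18; Nieves 1/18; Pilar 1/6; Soledad 1/6; Teodoro 1/18; Ursula 1/6

Neither parent survives and there are no descendants, so the estate passes to Beatriz's siblings and their issue per stirpes.
The estate is divided into 3 equal shares of 1/3 among Hugo, Yago, Alonso.
Hugo predeceased; the 1/3 allotted to Hugo's branch passes to Hugo's issue by representation.
The 1/3 is divided into 2 equal shares of 1/6 among Catalina, Soledad.
Catalina predeceased; the 1/6 allotted to Catalina's branch passes to Catalina's issue by representation.
The 1/6 is divided into 3 equal shares of 1/18 among Teodoro, Fernando, Nieves.
Teodoro is living and takes 1/18.
Fernando is living and takes 1/18.
Nieves is living and takes 1/18.
Soledad is living and takes 1/6.
Yago predeceased; the 1/3 allotted to Yago's branch passes to Yago's issue by representation.
The 1/3 is divided into 2 equal shares of 1/6 among Pilar, Ursula.
Pilar is living and takes 1/6.
Ursula is living and takes 1/6.
Alonso is living and takes 1/3.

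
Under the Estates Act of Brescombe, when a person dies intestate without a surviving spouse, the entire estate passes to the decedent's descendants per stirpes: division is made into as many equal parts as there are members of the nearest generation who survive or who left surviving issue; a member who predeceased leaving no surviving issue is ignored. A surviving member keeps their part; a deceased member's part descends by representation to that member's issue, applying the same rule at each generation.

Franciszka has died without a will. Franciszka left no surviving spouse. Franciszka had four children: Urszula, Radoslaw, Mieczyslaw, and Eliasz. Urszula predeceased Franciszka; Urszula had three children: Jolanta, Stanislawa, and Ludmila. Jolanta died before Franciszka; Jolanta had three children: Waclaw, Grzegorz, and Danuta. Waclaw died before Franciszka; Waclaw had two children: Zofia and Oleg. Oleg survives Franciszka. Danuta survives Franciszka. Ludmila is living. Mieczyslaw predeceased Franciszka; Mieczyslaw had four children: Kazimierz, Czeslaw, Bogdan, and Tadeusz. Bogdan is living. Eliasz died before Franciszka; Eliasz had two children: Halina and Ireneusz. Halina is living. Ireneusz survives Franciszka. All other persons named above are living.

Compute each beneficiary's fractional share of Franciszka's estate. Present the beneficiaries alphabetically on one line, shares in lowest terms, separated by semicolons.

There is no surviving spouse, so the entire estate passes to Franciszka's descendants per stirpes.
The estate is divided into 4 equal shares of 1/4 among Urszula, Radoslaw, Mieczyslaw, Eliasz.
Urszula predeceased; the 1/4 allotted to Urszula's branch passes to Urszula's issue by representation.
The 1/4 is divided into 3 equal shares of 1/12 among Jolanta, Stanislawa, Ludmila.
Jolanta predeceased; the 1/12 allotted to Jolanta's branch passes to Jolanta's issue by representation.
The 1/12 is divided into 3 equal shares of 1/36 among Waclaw, Grzegorz, Danuta.
Waclaw predeceased; the 1/36 allotted to Waclaw's branch passes to Waclaw's issue by representation.
The 1/36 is divided into 2 equal shares of 1/72 among Zofia, Oleg.
Zofia is living and takes 1/72.
Oleg is living and takes 1/72.
Grzegorz is living and takes 1/36.
Danuta is living and takes 1/36.
Stanislawa is living and takes 1/12.
Ludmila is living and takes 1/12.
Radoslaw is living and takes 1/4.
Mieczyslaw predeceased; the 1/4 allotted to Mieczyslaw's branch passes to Mieczyslaw's issue by representation.
The 1/4 is divided into 4 equal shares of 1/16 among Kazimierz, Czeslaw, Bogdan, Tadeusz.
Kazimierz is living and takes 1/16.
Czeslaw is living and takes 1/16.
Bogdan is living and takes 1/16.
Tadeusz is living and takes 1/16.
Eliasz predeceased; the 1/4 allotted to Eliasz's branch passes to Eliasz's issue by representation.
The 1/4 is divided into 2 equal shares of 1/8 among Halina, Ireneusz.
Halina is living and takes 1/8.
Ireneusz is living and takes 1/8.

Bogdan 1/16; Czeslaw 1/16; Danuta 1/36; Grzegorz 1/36; Halina 1/8; Ireneusz 1/8; Kazimierz 1/16; Ludmila 1/12; Oleg 1/72; Radoslaw 1/4; Stanislawa 1/12; Tadeusz 1/16; Zofia 1/72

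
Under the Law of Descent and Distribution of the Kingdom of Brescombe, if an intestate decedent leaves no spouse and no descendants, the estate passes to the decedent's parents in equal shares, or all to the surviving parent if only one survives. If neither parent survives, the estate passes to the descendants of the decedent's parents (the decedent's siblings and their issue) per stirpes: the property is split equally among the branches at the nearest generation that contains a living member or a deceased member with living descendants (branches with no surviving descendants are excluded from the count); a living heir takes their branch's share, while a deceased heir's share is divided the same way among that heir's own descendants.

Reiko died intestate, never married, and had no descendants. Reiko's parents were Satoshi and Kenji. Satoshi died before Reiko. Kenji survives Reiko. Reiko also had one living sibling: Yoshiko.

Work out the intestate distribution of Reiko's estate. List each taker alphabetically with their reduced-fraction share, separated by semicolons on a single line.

Only one parent, Kenji, survives, so Kenji takes the entire estate. The siblings take nothing because a surviving parent has priority.

Kenji 1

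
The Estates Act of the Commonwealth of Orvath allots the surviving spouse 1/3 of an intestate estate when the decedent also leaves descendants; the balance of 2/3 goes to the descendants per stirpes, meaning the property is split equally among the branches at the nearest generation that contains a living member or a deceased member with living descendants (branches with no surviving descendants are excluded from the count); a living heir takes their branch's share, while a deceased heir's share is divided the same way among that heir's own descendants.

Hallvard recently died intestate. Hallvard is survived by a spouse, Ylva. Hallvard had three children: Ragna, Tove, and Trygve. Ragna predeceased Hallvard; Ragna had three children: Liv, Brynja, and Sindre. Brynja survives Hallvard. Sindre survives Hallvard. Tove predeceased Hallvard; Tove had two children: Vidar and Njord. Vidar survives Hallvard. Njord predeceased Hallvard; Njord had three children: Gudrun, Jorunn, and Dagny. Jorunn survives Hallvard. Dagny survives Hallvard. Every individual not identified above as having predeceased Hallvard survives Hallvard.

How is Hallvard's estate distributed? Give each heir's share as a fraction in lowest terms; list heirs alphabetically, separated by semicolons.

Brynja 2/27; Dagny 1/27; Gudrun 1/27; Jorunn 1/27; Liv 2/27; Sindre 2/27; Trygve 2/9; Vidar 1/9; Ylva 1/3

Ylva, as surviving spouse, takes 1/3.
The remaining 2/3 passes to Hallvard's descendants per stirpes.
The 2/3 is divided into 3 equal shares of 2/9 among Ragna, Tove, Trygve.
Ragna predeceased; the 2/9 allotted to Ragna's branch passes to Ragna's issue by representation.
The 2/9 is divided into 3 equal shares of 2/27 among Liv, Brynja, Sindre.
Liv is living and takes 2/27.
Brynja is living and takes 2/27.
Sindre is living and takes 2/27.
Tove predeceased; the 2/9 allotted to Tove's branch passes to Tove's issue by representation.
The 2/9 is divided into 2 equal shares of 1/9 among Vidar, Njord.
Vidar is living and takes 1/9.
Njord predeceased; the 1/9 allotted to Njord's branch passes to Njord's issue by representation.
The 1/9 is divided into 3 equal shares of 1/27 among Gudrun, Jorunn, Dagny.
Gudrun is living and takes 1/27.
Jorunn is living and takes 1/27.
Dagny is living and takes 1/27.
Trygve is living and takes 2/9.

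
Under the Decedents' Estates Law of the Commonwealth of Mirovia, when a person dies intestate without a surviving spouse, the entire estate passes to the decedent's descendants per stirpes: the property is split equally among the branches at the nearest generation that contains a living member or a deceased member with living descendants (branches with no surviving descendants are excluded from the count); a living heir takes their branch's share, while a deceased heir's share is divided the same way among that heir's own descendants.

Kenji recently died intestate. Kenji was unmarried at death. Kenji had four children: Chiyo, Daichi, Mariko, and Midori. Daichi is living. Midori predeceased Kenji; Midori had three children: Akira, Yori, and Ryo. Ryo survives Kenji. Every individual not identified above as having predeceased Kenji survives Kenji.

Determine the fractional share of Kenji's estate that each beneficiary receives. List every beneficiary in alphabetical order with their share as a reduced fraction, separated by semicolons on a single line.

There is no surviving spouse, so the entire estate passes to Kenji's descendants per stirpes.
The estate is divided into 4 equal shares of 1/4 among Chiyo, Daichi, Mariko, Midori.
Chiyo is living and takes 1/4.
Daichi is living and takes 1/4.
Mariko is living and takes 1/4.
Midori predeceased; the 1/4 allotted to Midori's branch passes to Midori's issue by representation.
The 1/4 is divided into 3 equal shares of 1/12 among Akira, Yori, Ryo.
Akira is living and takes 1/12.
Yori is living and takes 1/12.
Ryo is living and takes 1/12.

Akira 1/12; Chiyo 1/4; Daichi 1/4; Mariko 1/4; Ryo 1/12; Yori 1/12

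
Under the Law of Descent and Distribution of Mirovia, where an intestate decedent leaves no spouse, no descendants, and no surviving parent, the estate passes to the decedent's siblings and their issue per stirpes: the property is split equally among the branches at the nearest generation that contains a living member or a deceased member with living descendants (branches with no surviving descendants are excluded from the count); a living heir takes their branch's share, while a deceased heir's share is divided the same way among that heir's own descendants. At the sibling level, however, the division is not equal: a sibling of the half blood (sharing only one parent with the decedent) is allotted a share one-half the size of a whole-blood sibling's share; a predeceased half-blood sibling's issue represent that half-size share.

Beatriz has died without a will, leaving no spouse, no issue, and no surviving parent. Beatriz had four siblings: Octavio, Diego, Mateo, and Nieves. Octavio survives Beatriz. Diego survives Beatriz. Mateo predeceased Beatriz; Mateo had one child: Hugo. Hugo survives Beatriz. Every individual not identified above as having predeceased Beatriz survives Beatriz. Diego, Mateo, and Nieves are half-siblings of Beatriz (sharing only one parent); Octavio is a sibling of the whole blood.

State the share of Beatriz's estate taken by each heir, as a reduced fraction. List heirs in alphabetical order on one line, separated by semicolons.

Diego 1/5; Hugo 1/5; Nieves 1/5; Octavio 2/5

No spouse, descendants, or parent survives, so the estate passes to Beatriz's siblings per stirpes.
Half-blood siblings count for one-half the weight of whole-blood siblings at the initial division.
Dividing 1 in proportion to weights (total weight 5/2): Octavio (weight 1) → 2/5; Diego (weight 1/2) → 1/5; Mateo (weight 1/2) → 1/5; Nieves (weight 1/2) → 1/5.
Octavio is living and takes 2/5.
Diego is living and takes 1/5.
Mateo predeceased; the 1/5 allotted to Mateo's branch passes to Mateo's issue by representation.
Hugo is the sole taker at this level and receives the full 1/5.
Nieves is living and takes 1/5.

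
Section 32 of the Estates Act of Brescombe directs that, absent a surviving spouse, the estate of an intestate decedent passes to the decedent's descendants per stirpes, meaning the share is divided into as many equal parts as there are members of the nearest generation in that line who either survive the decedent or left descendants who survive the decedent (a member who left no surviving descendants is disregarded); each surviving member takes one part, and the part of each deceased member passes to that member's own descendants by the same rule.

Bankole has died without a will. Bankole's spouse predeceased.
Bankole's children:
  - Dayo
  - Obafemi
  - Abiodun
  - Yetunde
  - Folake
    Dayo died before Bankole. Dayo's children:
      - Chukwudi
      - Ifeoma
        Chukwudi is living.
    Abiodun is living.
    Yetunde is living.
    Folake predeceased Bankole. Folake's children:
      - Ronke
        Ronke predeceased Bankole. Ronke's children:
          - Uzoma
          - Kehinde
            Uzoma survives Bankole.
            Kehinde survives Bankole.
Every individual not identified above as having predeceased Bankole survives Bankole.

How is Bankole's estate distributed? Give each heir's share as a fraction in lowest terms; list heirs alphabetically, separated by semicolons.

There is no surviving spouse, so the entire estate passes to Bankole's descendants per stirpes.
The estate is divided into 5 equal shares of 1/5 among Dayo, Obafemi, Abiodun, Yetunde, Folake.
Dayo predeceased; the 1/5 allotted to Dayo's branch passes to Dayo's issue by representation.
The 1/5 is divided into 2 equal shares of 1/10 among Chukwudi, Ifeoma.
Chukwudi is living and takes 1/10.
Ifeoma is living and takes 1/10.
Obafemi is living and takes 1/5.
Abiodun is living and takes 1/5.
Yetunde is living and takes 1/5.
Folake predeceased; the 1/5 allotted to Folake's branch passes to Folake's issue by representation.
Ronke's line is the sole branch at this level, so the full 1/5 passes to Ronke's issue by representation.
The 1/5 is divided into 2 equal shares of 1/10 among Uzoma, Kehinde.
Uzoma is living and takes 1/10.
Kehinde is living and takes 1/10.

Abiodun 1/5; Chukwudi 1/10; Ifeoma 1/10; Kehinde 1/10; Obafemi 1/5; Uzoma 1/10; Yetunde 1/5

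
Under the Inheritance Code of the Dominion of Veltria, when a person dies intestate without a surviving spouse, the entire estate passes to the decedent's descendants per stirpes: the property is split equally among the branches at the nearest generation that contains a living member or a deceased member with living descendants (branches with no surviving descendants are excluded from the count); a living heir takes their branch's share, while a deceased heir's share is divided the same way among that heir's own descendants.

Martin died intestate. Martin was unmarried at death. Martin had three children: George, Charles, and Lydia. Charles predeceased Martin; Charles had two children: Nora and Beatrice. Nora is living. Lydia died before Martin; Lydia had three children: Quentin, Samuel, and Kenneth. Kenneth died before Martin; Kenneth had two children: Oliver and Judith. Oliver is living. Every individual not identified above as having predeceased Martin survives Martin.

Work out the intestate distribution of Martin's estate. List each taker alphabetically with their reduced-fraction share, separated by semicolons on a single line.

Beatrice 1/6; George 1/3; Judith 1/18; Nora 1/6; Oliver 1/18; Quentin 1/9; Samuel 1/9

There is no surviving spouse, so the entire estate passes to Martin's descendants per stirpes.
The estate is divided into 3 equal shares of 1/3 among George, Charles, Lydia.
George is living and takes 1/3.
Charles predeceased; the 1/3 allotted to Charles's branch passes to Charles's issue by representation.
The 1/3 is divided into 2 equal shares of 1/6 among Nora, Beatrice.
Nora is living and takes 1/6.
Beatrice is living and takes 1/6.
Lydia predeceased; the 1/3 allotted to Lydia's branch passes to Lydia's issue by representation.
The 1/3 is divided into 3 equal shares of 1/9 among Quentin, Samuel, Kenneth.
Quentin is living and takes 1/9.
Samuel is living and takes 1/9.
Kenneth predeceased; the 1/9 allotted to Kenneth's branch passes to Kenneth's issue by representation.
The 1/9 is divided into 2 equal shares of 1/18 among Oliver, Judith.
Oliver is living and takes 1/18.
Judith is living and takes 1/18.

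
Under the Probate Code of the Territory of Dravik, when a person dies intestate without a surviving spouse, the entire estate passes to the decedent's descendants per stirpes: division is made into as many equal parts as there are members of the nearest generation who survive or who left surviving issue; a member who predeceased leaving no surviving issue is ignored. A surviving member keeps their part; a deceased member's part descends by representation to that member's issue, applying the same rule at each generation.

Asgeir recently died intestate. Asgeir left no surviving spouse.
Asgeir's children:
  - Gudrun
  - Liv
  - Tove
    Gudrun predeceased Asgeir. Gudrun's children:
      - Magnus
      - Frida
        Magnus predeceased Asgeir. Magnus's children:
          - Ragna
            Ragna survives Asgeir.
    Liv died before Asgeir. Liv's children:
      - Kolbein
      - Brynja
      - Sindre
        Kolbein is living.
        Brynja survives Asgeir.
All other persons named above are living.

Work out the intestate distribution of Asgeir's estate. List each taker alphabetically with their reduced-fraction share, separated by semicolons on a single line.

There is no surviving spouse, so the entire estate passes to Asgeir's descendants per stirpes.
The estate is divided into 3 equal shares of 1/3 among Gudrun, Liv, Tove.
Gudrun predeceased; the 1/3 allotted to Gudrun's branch passes to Gudrun's issue by representation.
The 1/3 is divided into 2 equal shares of 1/6 among Magnus, Frida.
Magnus predeceased; the 1/6 allotted to Magnus's branch passes to Magnus's issue by representation.
Ragna is the sole taker at this level and receives the full 1/6.
Frida is living and takes 1/6.
Liv predeceased; the 1/3 allotted to Liv's branch passes to Liv's issue by representation.
The 1/3 is divided into 3 equal shares of 1/9 among Kolbein, Brynja, Sindre.
Kolbein is living and takes 1/9.
Brynja is living and takes 1/9.
Sindre is living and takes 1/9.
Tove is living and takes 1/3.

Brynja 1/9; Frida 1/6; Kolbein 1/9; Ragna 1/6; Sindre 1/9; Tove 1/3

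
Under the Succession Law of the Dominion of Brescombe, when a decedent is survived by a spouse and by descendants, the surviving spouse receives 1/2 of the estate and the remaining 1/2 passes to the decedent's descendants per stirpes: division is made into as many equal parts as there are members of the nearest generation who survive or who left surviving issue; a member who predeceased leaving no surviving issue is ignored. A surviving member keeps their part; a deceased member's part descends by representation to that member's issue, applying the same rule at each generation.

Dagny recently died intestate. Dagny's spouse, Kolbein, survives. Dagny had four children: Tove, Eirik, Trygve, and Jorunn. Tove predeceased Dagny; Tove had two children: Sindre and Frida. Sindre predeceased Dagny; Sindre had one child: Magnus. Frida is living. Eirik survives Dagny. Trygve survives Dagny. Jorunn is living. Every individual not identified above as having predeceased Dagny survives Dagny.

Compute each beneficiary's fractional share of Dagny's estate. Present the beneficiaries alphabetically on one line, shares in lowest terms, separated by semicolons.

Eirik 1/8; Frida 1/16; Jorunn 1/8; Kolbein 1/2; Magnus 1/16; Trygve 1/8

Kolbein, as surviving spouse, takes 1/2.
The remaining 1/2 passes to Dagny's descendants per stirpes.
The 1/2 is divided into 4 equal shares of 1/8 among Tove, Eirik, Trygve, Jorunn.
Tove predeceased; the 1/8 allotted to Tove's branch passes to Tove's issue by representation.
The 1/8 is divided into 2 equal shares of 1/16 among Sindre, Frida.
Sindre predeceased; the 1/16 allotted to Sindre's branch passes to Sindre's issue by representation.
Magnus is the sole taker at this level and receives the full 1/16.
Frida is living and takes 1/16.
Eirik is living and takes 1/8.
Trygve is living and takes 1/8.
Jorunn is living and takes 1/8.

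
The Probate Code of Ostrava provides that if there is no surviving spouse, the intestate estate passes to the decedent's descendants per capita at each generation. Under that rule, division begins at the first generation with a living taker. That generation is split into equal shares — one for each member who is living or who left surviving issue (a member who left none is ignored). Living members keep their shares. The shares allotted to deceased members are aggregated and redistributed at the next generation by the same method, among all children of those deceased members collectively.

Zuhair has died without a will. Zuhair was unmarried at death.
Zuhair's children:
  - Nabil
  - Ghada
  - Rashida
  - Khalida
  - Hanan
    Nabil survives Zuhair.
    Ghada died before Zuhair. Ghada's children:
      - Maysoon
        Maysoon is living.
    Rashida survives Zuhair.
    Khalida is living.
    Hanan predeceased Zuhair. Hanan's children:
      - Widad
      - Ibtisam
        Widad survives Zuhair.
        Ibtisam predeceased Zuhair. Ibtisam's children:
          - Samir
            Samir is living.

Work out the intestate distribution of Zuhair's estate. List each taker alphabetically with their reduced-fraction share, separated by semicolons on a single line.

There is no surviving spouse, so the entire estate passes to Zuhair's descendants per capita at each generation.
At generation 1 (Nabil, Ghada, Rashida, Khalida, Hanan) there are 5 shares of (1)/5 = 1/5 each.
Living: Nabil, Rashida, and Khalida — each takes 1/5.
Deceased: Ghada and Hanan. Their combined 2/5 is pooled and carried to generation 2.
At generation 2 (Maysoon, Widad, Ibtisam) there are 3 shares of (2/5)/3 = 2/15 each.
Living: Maysoon and Widad — each takes 2/15.
Deceased: Ibtisam. That 2/15 share is carried to generation 3.
At generation 3 (Samir) there are 1 shares of (2/15)/1 = 2/15 each.
Living: Samir — each takes 2/15.

Khalida 1/5; Maysoon 2/15; Nabil 1/5; Rashida 1/5; Samir 2/15; Widad 2/15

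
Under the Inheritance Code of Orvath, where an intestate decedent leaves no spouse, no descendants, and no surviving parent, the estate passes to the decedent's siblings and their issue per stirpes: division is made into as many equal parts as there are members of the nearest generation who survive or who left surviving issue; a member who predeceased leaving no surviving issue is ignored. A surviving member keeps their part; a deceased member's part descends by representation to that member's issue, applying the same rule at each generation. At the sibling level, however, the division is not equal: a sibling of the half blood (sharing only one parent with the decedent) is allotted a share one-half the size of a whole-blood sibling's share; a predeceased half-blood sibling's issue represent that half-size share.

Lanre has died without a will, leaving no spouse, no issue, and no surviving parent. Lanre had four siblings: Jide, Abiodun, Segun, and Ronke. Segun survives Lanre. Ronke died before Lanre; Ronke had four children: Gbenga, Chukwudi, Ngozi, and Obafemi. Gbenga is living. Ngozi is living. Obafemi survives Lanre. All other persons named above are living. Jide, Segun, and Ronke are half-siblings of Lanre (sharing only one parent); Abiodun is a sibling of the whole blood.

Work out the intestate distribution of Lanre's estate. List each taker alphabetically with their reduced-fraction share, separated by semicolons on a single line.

Abiodun 2/5; Chukwudi 1/20; Gbenga 1/20; Jide 1/5; Ngozi 1/20; Obafemi 1/20; Segun 1/5

No spouse, descendants, or parent survives, so the estate passes to Lanre's siblings per stirpes.
Half-blood siblings count for one-half the weight of whole-blood siblings at the initial division.
Dividing 1 in proportion to weights (total weight 5/2): Jide (weight 1/2) → 1/5; Abiodun (weight 1) → 2/5; Segun (weight 1/2) → 1/5; Ronke (weight 1/2) → 1/5.
Jide is living and takes 1/5.
Abiodun is living and takes 2/5.
Segun is living and takes 1/5.
Ronke predeceased; the 1/5 allotted to Ronke's branch passes to Ronke's issue by representation.
The 1/5 is divided into 4 equal shares of 1/20 among Gbenga, Chukwudi, Ngozi, Obafemi.
Gbenga is living and takes 1/20.
Chukwudi is living and takes 1/20.
Ngozi is living and takes 1/20.
Obafemi is living and takes 1/20.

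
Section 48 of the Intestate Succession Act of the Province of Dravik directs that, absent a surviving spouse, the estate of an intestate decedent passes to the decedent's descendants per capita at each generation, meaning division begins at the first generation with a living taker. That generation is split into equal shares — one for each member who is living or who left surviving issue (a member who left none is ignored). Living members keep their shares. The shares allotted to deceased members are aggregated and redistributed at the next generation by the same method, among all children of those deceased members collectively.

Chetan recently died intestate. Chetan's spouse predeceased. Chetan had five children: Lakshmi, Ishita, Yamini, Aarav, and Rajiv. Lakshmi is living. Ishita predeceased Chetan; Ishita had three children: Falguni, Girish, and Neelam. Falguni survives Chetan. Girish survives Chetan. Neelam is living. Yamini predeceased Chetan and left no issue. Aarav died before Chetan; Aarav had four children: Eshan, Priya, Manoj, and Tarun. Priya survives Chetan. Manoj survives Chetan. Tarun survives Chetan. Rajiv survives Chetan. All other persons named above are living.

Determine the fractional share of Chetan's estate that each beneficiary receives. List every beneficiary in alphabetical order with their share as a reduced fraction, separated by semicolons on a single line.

There is no surviving spouse, so the entire estate passes to Chetan's descendants per capita at each generation.
At generation 1 (Lakshmi, Ishita, Aarav, Rajiv) there are 4 shares of (1)/4 = 1/4 each.
Living: Lakshmi and Rajiv — each takes 1/4.
Deceased: Ishita and Aarav. Their combined 1/2 is pooled and carried to generation 2.
At generation 2 (Falguni, Girish, Neelam, Eshan, Priya, Manoj, Tarun) there are 7 shares of (1/2)/7 = 1/14 each.
Living: Falguni, Girish, Neelam, Eshan, Priya, Manoj, and Tarun — each takes 1/14.

Eshan 1/14; Falguni 1/14; Girish 1/14; Lakshmi 1/4; Manoj 1/14; Neelam 1/14; Priya 1/14; Rajiv 1/4; Tarun 1/14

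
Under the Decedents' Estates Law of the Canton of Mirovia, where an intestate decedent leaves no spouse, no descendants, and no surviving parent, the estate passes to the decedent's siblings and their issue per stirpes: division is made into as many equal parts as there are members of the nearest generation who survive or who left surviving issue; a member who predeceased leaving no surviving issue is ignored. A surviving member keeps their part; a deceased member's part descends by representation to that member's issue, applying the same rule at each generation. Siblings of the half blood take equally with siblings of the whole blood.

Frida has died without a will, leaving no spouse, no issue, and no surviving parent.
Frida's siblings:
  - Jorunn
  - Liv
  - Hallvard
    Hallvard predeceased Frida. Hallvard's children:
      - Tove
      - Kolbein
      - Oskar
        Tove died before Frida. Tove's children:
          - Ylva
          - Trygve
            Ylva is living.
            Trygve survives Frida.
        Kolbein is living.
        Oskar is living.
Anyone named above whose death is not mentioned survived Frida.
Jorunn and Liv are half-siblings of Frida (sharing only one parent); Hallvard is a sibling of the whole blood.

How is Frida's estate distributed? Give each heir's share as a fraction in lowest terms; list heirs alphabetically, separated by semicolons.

No spouse, descendants, or parent survives, so the estate passes to Frida's siblings per stirpes.
Half-blood and whole-blood siblings take equally under the stated rule.
The estate is divided into 3 equal shares of 1/3 among Jorunn, Liv, Hallvard.
Jorunn is living and takes 1/3.
Liv is living and takes 1/3.
Hallvard predeceased; the 1/3 allotted to Hallvard's branch passes to Hallvard's issue by representation.
The 1/3 is divided into 3 equal shares of 1/9 among Tove, Kolbein, Oskar.
Tove predeceased; the 1/9 allotted to Tove's branch passes to Tove's issue by representation.
The 1/9 is divided into 2 equal shares of 1/18 among Ylva, Trygve.
Ylva is living and takes 1/18.
Trygve is living and takes 1/18.
Kolbein is living and takes 1/9.
Oskar is living and takes 1/9.

Jorunn 1/3; Kolbein 1/9; Liv 1/3; Oskar 1/9; Trygve 1/18; Ylva 1/18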